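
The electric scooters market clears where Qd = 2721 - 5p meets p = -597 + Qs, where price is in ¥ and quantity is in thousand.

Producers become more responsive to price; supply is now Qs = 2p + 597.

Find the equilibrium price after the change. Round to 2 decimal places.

303.43

Original equilibrium: 2721 - 5p = p + 597 gives 2124 = 6p, so p = 354 and Q = 951.
The new curves are Qd = 2721 - 5p (demand) and Qs = 2p + 597 (supply).
Setting them equal: 2721 - 5p = 2p + 597 → 2124 = 7p, so p = 2124/7 ≈ 303.4286 and Q = 8427/7 ≈ 1203.8571.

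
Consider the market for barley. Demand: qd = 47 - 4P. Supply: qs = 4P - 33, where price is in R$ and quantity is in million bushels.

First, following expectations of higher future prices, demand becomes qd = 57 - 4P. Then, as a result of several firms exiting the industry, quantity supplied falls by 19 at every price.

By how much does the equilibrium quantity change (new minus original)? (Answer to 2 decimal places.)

Original equilibrium: 47 - 4P = 4P - 33 gives 80 = 8P, so P = 10 and q = 7.
After the shift, demand is qd = 57 - 4P and supply is qs = 4P - 52.
Clearing the new market: 57 - 4P = 4P - 52, so P = 13.625 and q = 2.5.
Δq = 2.5 − 7 = -4.50.

-4.50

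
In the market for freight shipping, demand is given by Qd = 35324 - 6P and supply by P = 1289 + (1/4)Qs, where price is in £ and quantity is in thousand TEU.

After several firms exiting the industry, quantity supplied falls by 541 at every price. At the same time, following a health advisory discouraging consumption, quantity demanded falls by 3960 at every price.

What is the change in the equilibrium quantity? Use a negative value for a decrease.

-1908.6

Before the shock: 35324 - 6P = 4P - 5156 ⇒ 40480 = 10P ⇒ P = 4048, Q = 11036.
The shock moves the curves to Qd = 31364 - 6P and Qs = 4P - 5697.
Clearing the new market: 31364 - 6P = 4P - 5697, so P = 3706.1 and Q = 9127.4.
ΔQ = 9127.4 − 11036 = -1908.6.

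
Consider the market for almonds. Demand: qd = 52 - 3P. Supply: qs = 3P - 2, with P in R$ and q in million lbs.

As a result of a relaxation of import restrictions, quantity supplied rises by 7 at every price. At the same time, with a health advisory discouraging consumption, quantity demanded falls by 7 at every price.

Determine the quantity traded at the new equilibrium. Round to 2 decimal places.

Before the shock: 52 - 3P = 3P - 2 ⇒ 54 = 6P ⇒ P = 9, q = 25.
With the change applied: demand qd = 45 - 3P, supply qs = 3P + 5.
Setting them equal: 45 - 3P = 3P + 5 → 40 = 6P, so P = 20/3 ≈ 6.6667 and q = 25.

25.00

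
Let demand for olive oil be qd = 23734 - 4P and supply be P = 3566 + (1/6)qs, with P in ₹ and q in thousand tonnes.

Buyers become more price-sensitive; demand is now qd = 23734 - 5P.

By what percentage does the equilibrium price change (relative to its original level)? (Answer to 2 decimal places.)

Solve the original market: 23734 - 4P = 6P - 21396, hence P = 4513 and q = 5682.
After the shift, demand is qd = 23734 - 5P and supply is qs = 6P - 21396.
Setting them equal: 23734 - 5P = 6P - 21396 → 45130 = 11P, so P = 45130/11 ≈ 4102.7273 and q = 35424/11 ≈ 3220.3636.
%ΔP = (4102.7273 − 4513) / 4513 × 100 = -9.09%.

-9.09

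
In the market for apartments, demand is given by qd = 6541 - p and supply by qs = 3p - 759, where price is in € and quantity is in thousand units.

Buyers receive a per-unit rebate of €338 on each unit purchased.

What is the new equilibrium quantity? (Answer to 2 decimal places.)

Initially, 6541 - p = 3p - 759, so 7300 = 4p and p = 1825, q = 4716.
Since buyers' out-of-pocket price is the market price minus the rebate, the effective demand curve becomes qd = 6879 - p.
Clearing the new market: 6879 - p = 3p - 759, so p = 1909.5 and q = 4969.5.

4969.50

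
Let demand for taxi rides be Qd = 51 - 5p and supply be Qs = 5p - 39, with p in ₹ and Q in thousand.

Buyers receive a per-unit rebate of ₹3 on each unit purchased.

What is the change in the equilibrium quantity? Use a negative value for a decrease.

+7.5

Solve the original market: 51 - 5p = 5p - 39, hence p = 9 and Q = 6.
Since buyers' out-of-pocket price is the market price minus the rebate, the effective demand curve becomes Qd = 66 - 5p.
New equilibrium: 66 - 5p = 5p - 39 ⇒ 105 = 10p ⇒ p = 10.5, Q = 13.5.
ΔQ = 13.5 − 6 = +7.5.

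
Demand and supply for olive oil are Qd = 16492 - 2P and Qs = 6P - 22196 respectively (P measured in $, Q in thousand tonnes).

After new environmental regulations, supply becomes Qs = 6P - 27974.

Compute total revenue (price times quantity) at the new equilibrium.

Solve the original market: 16492 - 2P = 6P - 22196, hence P = 4836 and Q = 6820.
The new curves are Qd = 16492 - 2P (demand) and Qs = 6P - 27974 (supply).
Equate the new curves: 16492 - 2P = 6P - 27974, giving 44466 = 8P, P = 5558.25, Q = 5375.5.
New expenditure = 5558.25 × 5375.5 = 29878372.875.

29878372.875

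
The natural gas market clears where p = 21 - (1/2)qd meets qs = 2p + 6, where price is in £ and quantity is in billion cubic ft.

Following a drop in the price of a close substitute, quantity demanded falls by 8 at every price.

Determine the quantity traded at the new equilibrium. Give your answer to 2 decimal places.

20.00

Solve the original market: 42 - 2p = 2p + 6, hence p = 9 and q = 24.
The shock moves the curves to qd = 34 - 2p and qs = 2p + 6.
Setting them equal: 34 - 2p = 2p + 6 → 28 = 4p, so p = 7 and q = 20.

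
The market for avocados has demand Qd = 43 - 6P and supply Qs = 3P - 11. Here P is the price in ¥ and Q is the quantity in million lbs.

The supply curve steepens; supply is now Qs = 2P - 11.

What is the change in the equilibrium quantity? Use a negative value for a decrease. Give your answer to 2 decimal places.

Before the shock: 43 - 6P = 3P - 11 ⇒ 54 = 9P ⇒ P = 6, Q = 7.
With the change applied: demand Qd = 43 - 6P, supply Qs = 2P - 11.
Clearing the new market: 43 - 6P = 2P - 11, so P = 6.75 and Q = 2.5.
ΔQ = 2.5 − 7 = -4.50.

-4.50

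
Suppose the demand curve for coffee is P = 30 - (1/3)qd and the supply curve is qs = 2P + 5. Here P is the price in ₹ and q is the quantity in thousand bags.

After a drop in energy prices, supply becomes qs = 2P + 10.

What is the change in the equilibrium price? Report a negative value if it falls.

-1

Solve the original market: 90 - 3P = 2P + 5, hence P = 17 and q = 39.
The shock moves the curves to qd = 90 - 3P and qs = 2P + 10.
Setting them equal: 90 - 3P = 2P + 10 → 80 = 5P, so P = 16 and q = 42.
ΔP = 16 − 17 = -1.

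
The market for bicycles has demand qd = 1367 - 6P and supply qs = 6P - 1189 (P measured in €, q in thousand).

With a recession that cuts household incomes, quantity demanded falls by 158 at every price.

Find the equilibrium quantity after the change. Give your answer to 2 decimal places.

10.00

Before the shock: 1367 - 6P = 6P - 1189 ⇒ 2556 = 12P ⇒ P = 213, q = 89.
The new curves are qd = 1209 - 6P (demand) and qs = 6P - 1189 (supply).
Clearing the new market: 1209 - 6P = 6P - 1189, so P = 1199/6 ≈ 199.8333 and q = 10.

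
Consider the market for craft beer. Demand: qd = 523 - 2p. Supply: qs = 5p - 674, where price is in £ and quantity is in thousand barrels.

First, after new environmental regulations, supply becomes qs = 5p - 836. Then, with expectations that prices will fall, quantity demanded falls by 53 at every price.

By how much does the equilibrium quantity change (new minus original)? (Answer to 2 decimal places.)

-84.14

Before the shock: 523 - 2p = 5p - 674 ⇒ 1197 = 7p ⇒ p = 171, q = 181.
The shock moves the curves to qd = 470 - 2p and qs = 5p - 836.
Equate the new curves: 470 - 2p = 5p - 836, giving 1306 = 7p, p = 1306/7 ≈ 186.5714, q = 678/7 ≈ 96.8571.
Δq = 96.8571 − 181 = -84.14.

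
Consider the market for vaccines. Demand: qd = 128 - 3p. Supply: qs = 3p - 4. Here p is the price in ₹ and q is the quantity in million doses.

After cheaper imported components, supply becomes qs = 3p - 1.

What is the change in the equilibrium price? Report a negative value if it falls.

-0.5

Before the shock: 128 - 3p = 3p - 4 ⇒ 132 = 6p ⇒ p = 22, q = 62.
With the change applied: demand qd = 128 - 3p, supply qs = 3p - 1.
New equilibrium: 128 - 3p = 3p - 1 ⇒ 129 = 6p ⇒ p = 21.5, q = 63.5.
Δp = 21.5 − 22 = -0.5.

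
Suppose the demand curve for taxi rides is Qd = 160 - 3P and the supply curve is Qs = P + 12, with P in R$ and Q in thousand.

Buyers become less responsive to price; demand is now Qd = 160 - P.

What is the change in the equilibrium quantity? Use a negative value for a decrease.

+37

Solve the original market: 160 - 3P = P + 12, hence P = 37 and Q = 49.
After the shift, demand is Qd = 160 - P and supply is Qs = P + 12.
New equilibrium: 160 - P = P + 12 ⇒ 148 = 2P ⇒ P = 74, Q = 86.
ΔQ = 86 − 49 = +37.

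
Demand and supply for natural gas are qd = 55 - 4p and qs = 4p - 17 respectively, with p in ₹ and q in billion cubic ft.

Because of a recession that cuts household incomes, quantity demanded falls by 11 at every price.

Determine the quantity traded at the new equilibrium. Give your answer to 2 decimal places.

13.50

Original equilibrium: 55 - 4p = 4p - 17 gives 72 = 8p, so p = 9 and q = 19.
After the shift, demand is qd = 44 - 4p and supply is qs = 4p - 17.
Clearing the new market: 44 - 4p = 4p - 17, so p = 7.625 and q = 13.5.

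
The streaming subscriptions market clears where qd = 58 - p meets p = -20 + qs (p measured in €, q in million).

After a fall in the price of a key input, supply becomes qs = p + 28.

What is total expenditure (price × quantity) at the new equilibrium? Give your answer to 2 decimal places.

Original equilibrium: 58 - p = p + 20 gives 38 = 2p, so p = 19 and q = 39.
The shock moves the curves to qd = 58 - p and qs = p + 28.
New equilibrium: 58 - p = p + 28 ⇒ 30 = 2p ⇒ p = 15, q = 43.
New expenditure = 15 × 43 = 645.00.

645.00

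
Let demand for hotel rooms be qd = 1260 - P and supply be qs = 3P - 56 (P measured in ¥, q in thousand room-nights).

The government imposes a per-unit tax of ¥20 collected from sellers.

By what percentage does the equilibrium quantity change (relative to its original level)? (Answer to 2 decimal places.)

-1.61

Original equilibrium: 1260 - P = 3P - 56 gives 1316 = 4P, so P = 329 and q = 931.
Since sellers keep the price net of the tax, the effective supply curve becomes qs = 3P - 116.
Clearing the new market: 1260 - P = 3P - 116, so P = 344 and q = 916.
%Δq = (916 − 931) / 931 × 100 = -1.61%.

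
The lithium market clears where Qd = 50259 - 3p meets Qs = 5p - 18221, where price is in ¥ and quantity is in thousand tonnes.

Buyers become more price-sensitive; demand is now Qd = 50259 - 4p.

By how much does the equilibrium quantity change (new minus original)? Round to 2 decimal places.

-4755.56

Initially, 50259 - 3p = 5p - 18221, so 68480 = 8p and p = 8560, Q = 24579.
The new curves are Qd = 50259 - 4p (demand) and Qs = 5p - 18221 (supply).
Setting them equal: 50259 - 4p = 5p - 18221 → 68480 = 9p, so p = 68480/9 ≈ 7608.8889 and Q = 178411/9 ≈ 19823.4444.
ΔQ = 19823.4444 − 24579 = -4755.56.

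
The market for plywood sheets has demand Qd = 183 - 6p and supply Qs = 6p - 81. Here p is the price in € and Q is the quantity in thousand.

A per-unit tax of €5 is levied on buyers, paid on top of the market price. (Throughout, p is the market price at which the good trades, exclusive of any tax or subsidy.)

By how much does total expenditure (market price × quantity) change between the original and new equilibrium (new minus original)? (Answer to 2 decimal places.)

-420.00

Original equilibrium: 183 - 6p = 6p - 81 gives 264 = 12p, so p = 22 and Q = 51.
Since buyers pay the price plus the tax, the effective demand curve becomes Qd = 153 - 6p.
New equilibrium: 153 - 6p = 6p - 81 ⇒ 234 = 12p ⇒ p = 19.5, Q = 36.
Expenditure moves from 22×51 = 1122 to 19.5×36 = 702; change = -420.00.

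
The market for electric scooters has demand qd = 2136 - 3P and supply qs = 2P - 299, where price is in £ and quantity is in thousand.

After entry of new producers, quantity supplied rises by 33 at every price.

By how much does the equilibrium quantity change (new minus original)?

Before the shock: 2136 - 3P = 2P - 299 ⇒ 2435 = 5P ⇒ P = 487, q = 675.
The new curves are qd = 2136 - 3P (demand) and qs = 2P - 266 (supply).
Setting them equal: 2136 - 3P = 2P - 266 → 2402 = 5P, so P = 480.4 and q = 694.8.
Δq = 694.8 − 675 = +19.8.

+19.8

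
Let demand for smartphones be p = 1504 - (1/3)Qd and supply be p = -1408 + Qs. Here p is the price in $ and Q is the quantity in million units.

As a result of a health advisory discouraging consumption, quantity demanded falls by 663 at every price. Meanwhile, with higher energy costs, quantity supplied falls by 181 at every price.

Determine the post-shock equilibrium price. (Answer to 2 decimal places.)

655.50

Initially, 4512 - 3p = p + 1408, so 3104 = 4p and p = 776, Q = 2184.
The new curves are Qd = 3849 - 3p (demand) and Qs = p + 1227 (supply).
Clearing the new market: 3849 - 3p = p + 1227, so p = 655.5 and Q = 1882.5.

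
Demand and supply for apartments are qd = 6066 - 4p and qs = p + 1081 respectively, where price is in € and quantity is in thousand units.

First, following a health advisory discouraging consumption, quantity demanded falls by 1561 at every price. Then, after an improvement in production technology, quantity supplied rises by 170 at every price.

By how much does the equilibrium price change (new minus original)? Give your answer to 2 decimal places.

Initially, 6066 - 4p = p + 1081, so 4985 = 5p and p = 997, q = 2078.
After the shift, demand is qd = 4505 - 4p and supply is qs = p + 1251.
Setting them equal: 4505 - 4p = p + 1251 → 3254 = 5p, so p = 650.8 and q = 1901.8.
Δp = 650.8 − 997 = -346.20.

-346.20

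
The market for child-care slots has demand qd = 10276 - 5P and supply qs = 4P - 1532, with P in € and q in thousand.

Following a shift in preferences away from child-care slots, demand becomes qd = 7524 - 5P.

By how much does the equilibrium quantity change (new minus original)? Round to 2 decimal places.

-1223.11

Solve the original market: 10276 - 5P = 4P - 1532, hence P = 1312 and q = 3716.
After the shift, demand is qd = 7524 - 5P and supply is qs = 4P - 1532.
New equilibrium: 7524 - 5P = 4P - 1532 ⇒ 9056 = 9P ⇒ P = 9056/9 ≈ 1006.2222, q = 22436/9 ≈ 2492.8889.
Δq = 2492.8889 − 3716 = -1223.11.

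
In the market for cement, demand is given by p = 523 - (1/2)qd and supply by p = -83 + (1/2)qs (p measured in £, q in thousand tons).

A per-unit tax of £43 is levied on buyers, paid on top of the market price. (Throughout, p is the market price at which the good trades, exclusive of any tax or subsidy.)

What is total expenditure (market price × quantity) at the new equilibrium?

Before the shock: 1046 - 2p = 2p + 166 ⇒ 880 = 4p ⇒ p = 220, q = 606.
Since buyers pay the price plus the tax, the effective demand curve becomes qd = 960 - 2p.
Clearing the new market: 960 - 2p = 2p + 166, so p = 198.5 and q = 563.
New expenditure = 198.5 × 563 = 111755.5.

111755.5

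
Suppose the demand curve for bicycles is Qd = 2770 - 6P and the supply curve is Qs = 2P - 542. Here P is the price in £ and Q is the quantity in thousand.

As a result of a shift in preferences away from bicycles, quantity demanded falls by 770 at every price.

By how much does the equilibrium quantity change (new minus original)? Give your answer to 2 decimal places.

Initially, 2770 - 6P = 2P - 542, so 3312 = 8P and P = 414, Q = 286.
After the shift, demand is Qd = 2000 - 6P and supply is Qs = 2P - 542.
Equate the new curves: 2000 - 6P = 2P - 542, giving 2542 = 8P, P = 317.75, Q = 93.5.
ΔQ = 93.5 − 286 = -192.50.

-192.50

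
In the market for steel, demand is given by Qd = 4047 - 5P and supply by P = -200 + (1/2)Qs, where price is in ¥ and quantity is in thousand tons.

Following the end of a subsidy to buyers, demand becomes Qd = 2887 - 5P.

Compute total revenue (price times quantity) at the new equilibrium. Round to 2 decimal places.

394570.16

Before the shock: 4047 - 5P = 2P + 400 ⇒ 3647 = 7P ⇒ P = 521, Q = 1442.
After the shift, demand is Qd = 2887 - 5P and supply is Qs = 2P + 400.
Setting them equal: 2887 - 5P = 2P + 400 → 2487 = 7P, so P = 2487/7 ≈ 355.2857 and Q = 7774/7 ≈ 1110.5714.
New expenditure = 355.2857 × 1110.5714 = 394570.16.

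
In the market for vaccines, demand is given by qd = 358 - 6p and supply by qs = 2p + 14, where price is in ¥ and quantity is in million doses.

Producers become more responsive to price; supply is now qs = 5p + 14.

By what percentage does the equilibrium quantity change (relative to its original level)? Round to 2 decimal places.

Solve the original market: 358 - 6p = 2p + 14, hence p = 43 and q = 100.
The new curves are qd = 358 - 6p (demand) and qs = 5p + 14 (supply).
Clearing the new market: 358 - 6p = 5p + 14, so p = 344/11 ≈ 31.2727 and q = 1874/11 ≈ 170.3636.
%Δq = (170.3636 − 100) / 100 × 100 = +70.36%.

+70.36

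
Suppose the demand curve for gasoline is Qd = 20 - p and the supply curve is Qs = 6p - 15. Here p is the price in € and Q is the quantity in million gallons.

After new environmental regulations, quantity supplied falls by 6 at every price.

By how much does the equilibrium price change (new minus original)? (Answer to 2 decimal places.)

+0.86

Solve the original market: 20 - p = 6p - 15, hence p = 5 and Q = 15.
After the shift, demand is Qd = 20 - p and supply is Qs = 6p - 21.
New equilibrium: 20 - p = 6p - 21 ⇒ 41 = 7p ⇒ p = 41/7 ≈ 5.8571, Q = 99/7 ≈ 14.1429.
Δp = 5.8571 − 5 = +0.86.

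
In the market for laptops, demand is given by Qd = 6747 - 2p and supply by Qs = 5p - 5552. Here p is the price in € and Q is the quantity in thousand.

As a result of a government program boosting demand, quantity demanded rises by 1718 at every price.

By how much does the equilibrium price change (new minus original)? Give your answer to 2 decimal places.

Solve the original market: 6747 - 2p = 5p - 5552, hence p = 1757 and Q = 3233.
The shock moves the curves to Qd = 8465 - 2p and Qs = 5p - 5552.
Setting them equal: 8465 - 2p = 5p - 5552 → 14017 = 7p, so p = 14017/7 ≈ 2002.4286 and Q = 31221/7 ≈ 4460.1429.
Δp = 2002.4286 − 1757 = +245.43.

+245.43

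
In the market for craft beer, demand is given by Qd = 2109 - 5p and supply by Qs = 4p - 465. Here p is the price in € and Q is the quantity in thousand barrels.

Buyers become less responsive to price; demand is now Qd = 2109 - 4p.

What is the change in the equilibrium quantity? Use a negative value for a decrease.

+143

Initially, 2109 - 5p = 4p - 465, so 2574 = 9p and p = 286, Q = 679.
The shock moves the curves to Qd = 2109 - 4p and Qs = 4p - 465.
Setting them equal: 2109 - 4p = 4p - 465 → 2574 = 8p, so p = 321.75 and Q = 822.
ΔQ = 822 − 679 = +143.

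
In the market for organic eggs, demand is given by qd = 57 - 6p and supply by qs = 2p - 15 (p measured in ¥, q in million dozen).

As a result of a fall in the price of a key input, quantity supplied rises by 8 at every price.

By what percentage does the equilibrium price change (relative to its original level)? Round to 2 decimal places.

-11.11

Original equilibrium: 57 - 6p = 2p - 15 gives 72 = 8p, so p = 9 and q = 3.
After the shift, demand is qd = 57 - 6p and supply is qs = 2p - 7.
Setting them equal: 57 - 6p = 2p - 7 → 64 = 8p, so p = 8 and q = 9.
%Δp = (8 − 9) / 9 × 100 = -11.11%.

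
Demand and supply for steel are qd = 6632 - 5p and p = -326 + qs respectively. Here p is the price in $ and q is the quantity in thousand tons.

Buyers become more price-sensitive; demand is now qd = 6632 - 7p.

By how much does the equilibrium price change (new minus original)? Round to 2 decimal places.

-262.75

Original equilibrium: 6632 - 5p = p + 326 gives 6306 = 6p, so p = 1051 and q = 1377.
The shock moves the curves to qd = 6632 - 7p and qs = p + 326.
Clearing the new market: 6632 - 7p = p + 326, so p = 788.25 and q = 1114.25.
Δp = 788.25 − 1051 = -262.75.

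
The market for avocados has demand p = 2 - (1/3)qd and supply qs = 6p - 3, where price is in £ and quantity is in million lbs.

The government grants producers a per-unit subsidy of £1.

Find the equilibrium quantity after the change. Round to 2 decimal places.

5.00

Initially, 6 - 3p = 6p - 3, so 9 = 9p and p = 1, q = 3.
Since sellers receive the price plus the subsidy, the effective supply curve becomes qs = 6p + 3.
New equilibrium: 6 - 3p = 6p + 3 ⇒ 3 = 9p ⇒ p = 1/3 ≈ 0.3333, q = 5.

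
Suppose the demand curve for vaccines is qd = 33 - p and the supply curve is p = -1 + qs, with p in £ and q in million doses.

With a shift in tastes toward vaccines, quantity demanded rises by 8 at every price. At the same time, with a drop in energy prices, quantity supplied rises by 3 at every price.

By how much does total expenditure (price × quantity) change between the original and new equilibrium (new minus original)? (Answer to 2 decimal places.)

+144.25

Before the shock: 33 - p = p + 1 ⇒ 32 = 2p ⇒ p = 16, q = 17.
The new curves are qd = 41 - p (demand) and qs = p + 4 (supply).
Equate the new curves: 41 - p = p + 4, giving 37 = 2p, p = 18.5, q = 22.5.
Expenditure moves from 16×17 = 272 to 18.5×22.5 = 416.25; change = +144.25.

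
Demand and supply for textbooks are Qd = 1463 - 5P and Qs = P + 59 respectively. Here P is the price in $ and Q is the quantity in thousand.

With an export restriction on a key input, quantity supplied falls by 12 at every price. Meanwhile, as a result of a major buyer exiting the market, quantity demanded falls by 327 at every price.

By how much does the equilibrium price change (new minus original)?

Solve the original market: 1463 - 5P = P + 59, hence P = 234 and Q = 293.
After the shift, demand is Qd = 1136 - 5P and supply is Qs = P + 47.
Setting them equal: 1136 - 5P = P + 47 → 1089 = 6P, so P = 181.5 and Q = 228.5.
ΔP = 181.5 − 234 = -52.5.

-52.5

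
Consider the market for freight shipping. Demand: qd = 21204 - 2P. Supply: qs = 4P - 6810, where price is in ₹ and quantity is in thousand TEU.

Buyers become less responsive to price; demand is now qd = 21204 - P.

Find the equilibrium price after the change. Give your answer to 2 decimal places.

5602.80

Before the shock: 21204 - 2P = 4P - 6810 ⇒ 28014 = 6P ⇒ P = 4669, q = 11866.
The shock moves the curves to qd = 21204 - P and qs = 4P - 6810.
Clearing the new market: 21204 - P = 4P - 6810, so P = 5602.8 and q = 15601.2.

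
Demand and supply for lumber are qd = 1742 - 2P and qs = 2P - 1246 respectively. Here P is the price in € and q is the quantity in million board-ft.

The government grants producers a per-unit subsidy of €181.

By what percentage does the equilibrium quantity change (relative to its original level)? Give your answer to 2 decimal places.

+72.98

Before the shock: 1742 - 2P = 2P - 1246 ⇒ 2988 = 4P ⇒ P = 747, q = 248.
Since sellers receive the price plus the subsidy, the effective supply curve becomes qs = 2P - 884.
Equate the new curves: 1742 - 2P = 2P - 884, giving 2626 = 4P, P = 656.5, q = 429.
%Δq = (429 − 248) / 248 × 100 = +72.98%.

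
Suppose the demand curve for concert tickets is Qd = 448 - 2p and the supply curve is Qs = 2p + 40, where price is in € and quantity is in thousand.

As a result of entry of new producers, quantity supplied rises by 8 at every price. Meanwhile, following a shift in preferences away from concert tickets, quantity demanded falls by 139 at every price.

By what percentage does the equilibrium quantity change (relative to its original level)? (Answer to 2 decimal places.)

-26.84

Solve the original market: 448 - 2p = 2p + 40, hence p = 102 and Q = 244.
After the shift, demand is Qd = 309 - 2p and supply is Qs = 2p + 48.
New equilibrium: 309 - 2p = 2p + 48 ⇒ 261 = 4p ⇒ p = 65.25, Q = 178.5.
%ΔQ = (178.5 − 244) / 244 × 100 = -26.84%.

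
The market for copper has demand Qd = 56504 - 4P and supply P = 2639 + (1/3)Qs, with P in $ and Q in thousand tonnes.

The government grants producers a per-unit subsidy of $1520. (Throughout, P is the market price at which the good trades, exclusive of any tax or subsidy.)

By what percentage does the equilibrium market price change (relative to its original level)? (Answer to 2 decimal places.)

-7.08

Initially, 56504 - 4P = 3P - 7917, so 64421 = 7P and P = 9203, Q = 19692.
Since sellers receive the price plus the subsidy, the effective supply curve becomes Qs = 3P - 3357.
Clearing the new market: 56504 - 4P = 3P - 3357, so P = 59861/7 ≈ 8551.5714 and Q = 156084/7 ≈ 22297.7143.
%ΔP = (8551.5714 − 9203) / 9203 × 100 = -7.08%.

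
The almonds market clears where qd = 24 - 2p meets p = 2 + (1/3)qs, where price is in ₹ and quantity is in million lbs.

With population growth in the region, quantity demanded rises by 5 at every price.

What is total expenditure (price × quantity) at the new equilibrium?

Initially, 24 - 2p = 3p - 6, so 30 = 5p and p = 6, q = 12.
The shock moves the curves to qd = 29 - 2p and qs = 3p - 6.
Setting them equal: 29 - 2p = 3p - 6 → 35 = 5p, so p = 7 and q = 15.
New expenditure = 7 × 15 = 105.

105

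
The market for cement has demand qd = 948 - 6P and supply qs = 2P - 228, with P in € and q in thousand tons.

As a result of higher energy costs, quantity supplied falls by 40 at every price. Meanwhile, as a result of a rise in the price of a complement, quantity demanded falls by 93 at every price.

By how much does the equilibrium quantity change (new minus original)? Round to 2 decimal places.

Solve the original market: 948 - 6P = 2P - 228, hence P = 147 and q = 66.
The shock moves the curves to qd = 855 - 6P and qs = 2P - 268.
Setting them equal: 855 - 6P = 2P - 268 → 1123 = 8P, so P = 140.375 and q = 12.75.
Δq = 12.75 − 66 = -53.25.

-53.25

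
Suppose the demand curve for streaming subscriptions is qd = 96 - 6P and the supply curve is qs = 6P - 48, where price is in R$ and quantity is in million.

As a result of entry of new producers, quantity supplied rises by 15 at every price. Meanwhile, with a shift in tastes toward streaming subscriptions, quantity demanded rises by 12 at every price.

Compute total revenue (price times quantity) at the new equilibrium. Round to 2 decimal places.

Initially, 96 - 6P = 6P - 48, so 144 = 12P and P = 12, q = 24.
The shock moves the curves to qd = 108 - 6P and qs = 6P - 33.
Clearing the new market: 108 - 6P = 6P - 33, so P = 11.75 and q = 37.5.
New expenditure = 11.75 × 37.5 = 440.63.

440.63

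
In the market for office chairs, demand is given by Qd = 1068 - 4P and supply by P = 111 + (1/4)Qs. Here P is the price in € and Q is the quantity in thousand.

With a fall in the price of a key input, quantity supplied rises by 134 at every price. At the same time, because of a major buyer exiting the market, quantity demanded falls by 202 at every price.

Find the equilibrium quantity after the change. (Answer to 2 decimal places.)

Original equilibrium: 1068 - 4P = 4P - 444 gives 1512 = 8P, so P = 189 and Q = 312.
With the change applied: demand Qd = 866 - 4P, supply Qs = 4P - 310.
Clearing the new market: 866 - 4P = 4P - 310, so P = 147 and Q = 278.

278.00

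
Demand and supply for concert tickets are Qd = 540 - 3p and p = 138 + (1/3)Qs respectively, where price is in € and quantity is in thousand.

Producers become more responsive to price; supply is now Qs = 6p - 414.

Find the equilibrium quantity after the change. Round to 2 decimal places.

Initially, 540 - 3p = 3p - 414, so 954 = 6p and p = 159, Q = 63.
The shock moves the curves to Qd = 540 - 3p and Qs = 6p - 414.
Equate the new curves: 540 - 3p = 6p - 414, giving 954 = 9p, p = 106, Q = 222.

222.00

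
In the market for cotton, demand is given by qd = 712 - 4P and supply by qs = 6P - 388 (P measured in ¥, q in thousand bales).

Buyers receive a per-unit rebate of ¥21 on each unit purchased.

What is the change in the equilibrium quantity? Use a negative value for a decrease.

+50.4

Original equilibrium: 712 - 4P = 6P - 388 gives 1100 = 10P, so P = 110 and q = 272.
Since buyers' out-of-pocket price is the market price minus the rebate, the effective demand curve becomes qd = 796 - 4P.
Equate the new curves: 796 - 4P = 6P - 388, giving 1184 = 10P, P = 118.4, q = 322.4.
Δq = 322.4 − 272 = +50.4.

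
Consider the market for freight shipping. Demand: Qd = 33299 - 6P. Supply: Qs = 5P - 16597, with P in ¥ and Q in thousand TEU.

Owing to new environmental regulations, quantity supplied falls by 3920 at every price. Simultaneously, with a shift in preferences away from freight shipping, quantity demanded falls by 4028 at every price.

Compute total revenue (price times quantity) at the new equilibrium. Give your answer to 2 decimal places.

9567936.89

Solve the original market: 33299 - 6P = 5P - 16597, hence P = 4536 and Q = 6083.
After the shift, demand is Qd = 29271 - 6P and supply is Qs = 5P - 20517.
Setting them equal: 29271 - 6P = 5P - 20517 → 49788 = 11P, so P = 49788/11 ≈ 4526.1818 and Q = 23253/11 ≈ 2113.9091.
New expenditure = 4526.1818 × 2113.9091 = 9567936.89.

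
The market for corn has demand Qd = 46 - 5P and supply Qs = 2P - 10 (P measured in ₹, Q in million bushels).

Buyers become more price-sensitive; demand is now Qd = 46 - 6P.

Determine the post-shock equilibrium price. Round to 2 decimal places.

7.00

Original equilibrium: 46 - 5P = 2P - 10 gives 56 = 7P, so P = 8 and Q = 6.
With the change applied: demand Qd = 46 - 6P, supply Qs = 2P - 10.
Setting them equal: 46 - 6P = 2P - 10 → 56 = 8P, so P = 7 and Q = 4.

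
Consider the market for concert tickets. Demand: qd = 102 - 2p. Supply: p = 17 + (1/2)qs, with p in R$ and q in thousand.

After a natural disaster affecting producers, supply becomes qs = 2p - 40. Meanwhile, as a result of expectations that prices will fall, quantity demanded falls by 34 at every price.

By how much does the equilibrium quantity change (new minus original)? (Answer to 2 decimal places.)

Solve the original market: 102 - 2p = 2p - 34, hence p = 34 and q = 34.
The shock moves the curves to qd = 68 - 2p and qs = 2p - 40.
New equilibrium: 68 - 2p = 2p - 40 ⇒ 108 = 4p ⇒ p = 27, q = 14.
Δq = 14 − 34 = -20.00.

-20.00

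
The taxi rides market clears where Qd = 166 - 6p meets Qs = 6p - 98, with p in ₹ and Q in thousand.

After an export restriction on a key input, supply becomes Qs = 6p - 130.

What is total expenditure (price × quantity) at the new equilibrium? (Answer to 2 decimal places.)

Solve the original market: 166 - 6p = 6p - 98, hence p = 22 and Q = 34.
After the shift, demand is Qd = 166 - 6p and supply is Qs = 6p - 130.
Clearing the new market: 166 - 6p = 6p - 130, so p = 74/3 ≈ 24.6667 and Q = 18.
New expenditure = 24.6667 × 18 = 444.00.

444.00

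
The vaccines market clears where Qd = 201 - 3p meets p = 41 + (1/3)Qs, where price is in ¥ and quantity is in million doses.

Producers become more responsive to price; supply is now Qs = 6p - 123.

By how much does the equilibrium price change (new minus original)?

Original equilibrium: 201 - 3p = 3p - 123 gives 324 = 6p, so p = 54 and Q = 39.
The shock moves the curves to Qd = 201 - 3p and Qs = 6p - 123.
Equate the new curves: 201 - 3p = 6p - 123, giving 324 = 9p, p = 36, Q = 93.
Δp = 36 − 54 = -18.

-18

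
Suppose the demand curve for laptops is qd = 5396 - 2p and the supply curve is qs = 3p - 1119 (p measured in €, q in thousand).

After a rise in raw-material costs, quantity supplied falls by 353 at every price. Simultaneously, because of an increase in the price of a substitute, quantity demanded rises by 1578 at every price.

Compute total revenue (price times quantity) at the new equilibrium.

6073687.52

Original equilibrium: 5396 - 2p = 3p - 1119 gives 6515 = 5p, so p = 1303 and q = 2790.
With the change applied: demand qd = 6974 - 2p, supply qs = 3p - 1472.
Clearing the new market: 6974 - 2p = 3p - 1472, so p = 1689.2 and q = 3595.6.
New expenditure = 1689.2 × 3595.6 = 6073687.52.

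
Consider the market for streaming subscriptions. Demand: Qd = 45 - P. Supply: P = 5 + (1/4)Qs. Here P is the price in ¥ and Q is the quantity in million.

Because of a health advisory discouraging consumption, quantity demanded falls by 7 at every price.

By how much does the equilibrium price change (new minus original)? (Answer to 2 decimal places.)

Initially, 45 - P = 4P - 20, so 65 = 5P and P = 13, Q = 32.
With the change applied: demand Qd = 38 - P, supply Qs = 4P - 20.
Clearing the new market: 38 - P = 4P - 20, so P = 11.6 and Q = 26.4.
ΔP = 11.6 − 13 = -1.40.

-1.40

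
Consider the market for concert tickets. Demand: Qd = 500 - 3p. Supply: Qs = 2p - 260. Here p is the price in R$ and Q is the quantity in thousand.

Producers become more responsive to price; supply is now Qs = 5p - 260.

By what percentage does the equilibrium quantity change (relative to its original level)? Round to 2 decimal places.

Before the shock: 500 - 3p = 2p - 260 ⇒ 760 = 5p ⇒ p = 152, Q = 44.
With the change applied: demand Qd = 500 - 3p, supply Qs = 5p - 260.
Clearing the new market: 500 - 3p = 5p - 260, so p = 95 and Q = 215.
%ΔQ = (215 − 44) / 44 × 100 = +388.64%.

+388.64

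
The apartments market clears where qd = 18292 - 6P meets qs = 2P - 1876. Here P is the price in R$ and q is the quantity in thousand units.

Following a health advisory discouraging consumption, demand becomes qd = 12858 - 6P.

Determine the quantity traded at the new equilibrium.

1807.5

Initially, 18292 - 6P = 2P - 1876, so 20168 = 8P and P = 2521, q = 3166.
After the shift, demand is qd = 12858 - 6P and supply is qs = 2P - 1876.
Setting them equal: 12858 - 6P = 2P - 1876 → 14734 = 8P, so P = 1841.75 and q = 1807.5.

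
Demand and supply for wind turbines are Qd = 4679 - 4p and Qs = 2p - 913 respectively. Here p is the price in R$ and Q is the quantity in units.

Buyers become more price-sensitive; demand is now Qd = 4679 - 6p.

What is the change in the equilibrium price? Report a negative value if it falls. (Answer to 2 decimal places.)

Initially, 4679 - 4p = 2p - 913, so 5592 = 6p and p = 932, Q = 951.
The new curves are Qd = 4679 - 6p (demand) and Qs = 2p - 913 (supply).
Equate the new curves: 4679 - 6p = 2p - 913, giving 5592 = 8p, p = 699, Q = 485.
Δp = 699 − 932 = -233.00.

-233.00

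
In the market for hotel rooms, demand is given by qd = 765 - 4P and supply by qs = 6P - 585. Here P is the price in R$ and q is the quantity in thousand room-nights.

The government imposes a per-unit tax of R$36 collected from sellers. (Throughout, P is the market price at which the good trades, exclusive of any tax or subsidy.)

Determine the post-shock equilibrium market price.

156.6

Initially, 765 - 4P = 6P - 585, so 1350 = 10P and P = 135, q = 225.
Since sellers keep the price net of the tax, the effective supply curve becomes qs = 6P - 801.
New equilibrium: 765 - 4P = 6P - 801 ⇒ 1566 = 10P ⇒ P = 156.6, q = 138.6.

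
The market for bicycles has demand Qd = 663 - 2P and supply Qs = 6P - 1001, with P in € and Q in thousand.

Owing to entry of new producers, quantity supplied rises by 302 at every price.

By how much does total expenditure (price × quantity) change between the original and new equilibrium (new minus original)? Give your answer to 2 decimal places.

Before the shock: 663 - 2P = 6P - 1001 ⇒ 1664 = 8P ⇒ P = 208, Q = 247.
The new curves are Qd = 663 - 2P (demand) and Qs = 6P - 699 (supply).
New equilibrium: 663 - 2P = 6P - 699 ⇒ 1362 = 8P ⇒ P = 170.25, Q = 322.5.
Expenditure moves from 208×247 = 51376 to 170.25×322.5 = 54905.625; change = +3529.63.

+3529.63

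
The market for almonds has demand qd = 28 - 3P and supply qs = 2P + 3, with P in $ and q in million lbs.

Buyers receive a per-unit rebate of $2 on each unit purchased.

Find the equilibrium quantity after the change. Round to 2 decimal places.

15.40

Initially, 28 - 3P = 2P + 3, so 25 = 5P and P = 5, q = 13.
Since buyers' out-of-pocket price is the market price minus the rebate, the effective demand curve becomes qd = 34 - 3P.
Setting them equal: 34 - 3P = 2P + 3 → 31 = 5P, so P = 6.2 and q = 15.4.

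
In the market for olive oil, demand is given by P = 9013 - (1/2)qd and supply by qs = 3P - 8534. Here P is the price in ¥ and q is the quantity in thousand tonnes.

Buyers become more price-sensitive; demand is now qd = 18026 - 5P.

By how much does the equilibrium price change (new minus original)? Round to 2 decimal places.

Solve the original market: 18026 - 2P = 3P - 8534, hence P = 5312 and q = 7402.
The shock moves the curves to qd = 18026 - 5P and qs = 3P - 8534.
Setting them equal: 18026 - 5P = 3P - 8534 → 26560 = 8P, so P = 3320 and q = 1426.
ΔP = 3320 − 5312 = -1992.00.

-1992.00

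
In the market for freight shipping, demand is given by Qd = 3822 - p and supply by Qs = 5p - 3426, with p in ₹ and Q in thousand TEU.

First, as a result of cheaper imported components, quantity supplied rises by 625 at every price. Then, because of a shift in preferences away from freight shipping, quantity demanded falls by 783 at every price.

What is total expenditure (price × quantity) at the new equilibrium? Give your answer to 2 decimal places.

Initially, 3822 - p = 5p - 3426, so 7248 = 6p and p = 1208, Q = 2614.
The shock moves the curves to Qd = 3039 - p and Qs = 5p - 2801.
Equate the new curves: 3039 - p = 5p - 2801, giving 5840 = 6p, p = 2920/3 ≈ 973.3333, Q = 6197/3 ≈ 2065.6667.
New expenditure = 973.3333 × 2065.6667 = 2010582.22.

2010582.22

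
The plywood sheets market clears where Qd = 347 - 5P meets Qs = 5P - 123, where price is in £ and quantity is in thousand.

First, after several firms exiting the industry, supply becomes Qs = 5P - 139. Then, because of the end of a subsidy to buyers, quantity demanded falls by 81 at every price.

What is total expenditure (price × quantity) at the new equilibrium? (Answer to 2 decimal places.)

2571.75

Solve the original market: 347 - 5P = 5P - 123, hence P = 47 and Q = 112.
After the shift, demand is Qd = 266 - 5P and supply is Qs = 5P - 139.
Setting them equal: 266 - 5P = 5P - 139 → 405 = 10P, so P = 40.5 and Q = 63.5.
New expenditure = 40.5 × 63.5 = 2571.75.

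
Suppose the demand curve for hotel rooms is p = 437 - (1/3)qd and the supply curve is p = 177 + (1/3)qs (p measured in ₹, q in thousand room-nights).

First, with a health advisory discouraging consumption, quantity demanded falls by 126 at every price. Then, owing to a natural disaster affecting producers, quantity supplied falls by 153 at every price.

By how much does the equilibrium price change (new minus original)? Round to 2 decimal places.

Before the shock: 1311 - 3p = 3p - 531 ⇒ 1842 = 6p ⇒ p = 307, q = 390.
The shock moves the curves to qd = 1185 - 3p and qs = 3p - 684.
Equate the new curves: 1185 - 3p = 3p - 684, giving 1869 = 6p, p = 311.5, q = 250.5.
Δp = 311.5 − 307 = +4.50.

+4.50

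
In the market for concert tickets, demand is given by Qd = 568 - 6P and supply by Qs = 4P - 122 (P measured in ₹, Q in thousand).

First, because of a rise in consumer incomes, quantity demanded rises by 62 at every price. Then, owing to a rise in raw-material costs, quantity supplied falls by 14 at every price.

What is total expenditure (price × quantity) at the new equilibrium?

13052.64

Original equilibrium: 568 - 6P = 4P - 122 gives 690 = 10P, so P = 69 and Q = 154.
The new curves are Qd = 630 - 6P (demand) and Qs = 4P - 136 (supply).
Clearing the new market: 630 - 6P = 4P - 136, so P = 76.6 and Q = 170.4.
New expenditure = 76.6 × 170.4 = 13052.64.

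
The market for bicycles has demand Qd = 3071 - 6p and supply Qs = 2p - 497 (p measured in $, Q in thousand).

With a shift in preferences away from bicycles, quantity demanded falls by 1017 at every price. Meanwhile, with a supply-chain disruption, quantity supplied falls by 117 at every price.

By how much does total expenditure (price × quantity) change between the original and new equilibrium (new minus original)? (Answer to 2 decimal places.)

Original equilibrium: 3071 - 6p = 2p - 497 gives 3568 = 8p, so p = 446 and Q = 395.
After the shift, demand is Qd = 2054 - 6p and supply is Qs = 2p - 614.
Clearing the new market: 2054 - 6p = 2p - 614, so p = 333.5 and Q = 53.
Expenditure moves from 446×395 = 176170 to 333.5×53 = 17675.5; change = -158494.50.

-158494.50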